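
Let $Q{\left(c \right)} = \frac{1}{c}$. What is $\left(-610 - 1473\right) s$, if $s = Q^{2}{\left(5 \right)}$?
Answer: $- \frac{2083}{25} \approx -83.32$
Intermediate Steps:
$s = \frac{1}{25}$ ($s = \left(\frac{1}{5}\right)^{2} = \frac{1}{25} \approx 0.04$)
$\left(-610 - 1473\right) s = \left(-610 - 1473\right) \frac{1}{25} = \left(-2083\right) \frac{1}{25} = - \frac{2083}{25}$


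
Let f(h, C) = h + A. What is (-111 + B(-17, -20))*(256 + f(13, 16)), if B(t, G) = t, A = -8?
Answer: -33408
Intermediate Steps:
f(h, C) = -8 + h (f(h, C) = h - 8 = -8 + h)
(-111 + B(-17, -20))*(256 + f(13, 16)) = (-111 - 17)*(256 + (-8 + 13)) = -128*(256 + 5) = -128*261 = -33408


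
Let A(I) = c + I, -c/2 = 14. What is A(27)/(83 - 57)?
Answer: -1/26 ≈ -0.038462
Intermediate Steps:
c = -28 (c = -2*14 = -28)
A(I) = -28 + I
A(27)/(83 - 57) = (-28 + 27)/(83 - 57) = -1/26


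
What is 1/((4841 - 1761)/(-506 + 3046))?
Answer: 127/154 ≈ 0.82468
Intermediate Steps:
1/((4841 - 1761)/(-506 + 3046)) = 1/(3080/2540) = 1/(3080*(1/2540)) = 1/(154/127) = 127/154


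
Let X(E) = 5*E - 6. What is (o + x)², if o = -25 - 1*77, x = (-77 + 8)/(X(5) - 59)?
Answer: 16088121/1600 ≈ 10055.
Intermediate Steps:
X(E) = -6 + 5*E
x = 69/40 (x = (-77 + 8)/((-6 + 5*5) - 59) = -69/((-6 + 25) - 59) = -69/(19 - 59) = -69/(-40) = -69*(-1/40) = 69/40 ≈ 1.7250)
o = -102 (o = -25 - 77 = -102)
(o + x)² = (-102 + 69/40)² = (-4011/40)² = 16088121/1600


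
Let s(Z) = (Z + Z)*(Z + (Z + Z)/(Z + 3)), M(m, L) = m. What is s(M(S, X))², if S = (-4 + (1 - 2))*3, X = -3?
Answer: 140625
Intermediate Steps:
S = -15 (S = (-4 - 1)*3 = -5*3 = -15)
s(Z) = 2*Z*(Z + 2*Z/(3 + Z)) (s(Z) = (2*Z)*(Z + (2*Z)/(3 + Z)) = (2*Z)*(Z + 2*Z/(3 + Z)) = 2*Z*(Z + 2*Z/(3 + Z)))
s(M(S, X))² = (2*(-15)²*(5 - 15)/(3 - 15))² = (2*225*(-10)/(-12))² = (2*225*(-1/12)*(-10))² = 375² = 140625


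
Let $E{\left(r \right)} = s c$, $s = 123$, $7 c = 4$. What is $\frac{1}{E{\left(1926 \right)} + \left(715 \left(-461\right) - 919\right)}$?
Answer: $- \frac{7}{2313246} \approx -3.026 \cdot 10^{-6}$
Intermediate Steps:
$c = \frac{4}{7}$ ($c = \frac{1}{7} \cdot 4 = \frac{4}{7} \approx 0.57143$)
$E{\left(r \right)} = \frac{492}{7}$ ($E{\left(r \right)} = 123 \cdot \frac{4}{7} = \frac{492}{7}$)
$\frac{1}{E{\left(1926 \right)} + \left(715 \left(-461\right) - 919\right)} = \frac{1}{\frac{492}{7} + \left(715 \left(-461\right) - 919\right)} = \frac{1}{\frac{492}{7} - 330534} = \frac{1}{- \frac{2313246}{7}} = - \frac{7}{2313246}$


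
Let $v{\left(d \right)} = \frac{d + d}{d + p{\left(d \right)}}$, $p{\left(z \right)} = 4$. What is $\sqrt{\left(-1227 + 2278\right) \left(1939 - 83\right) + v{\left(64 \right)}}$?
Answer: $\frac{12 \sqrt{3914862}}{17} \approx 1396.7$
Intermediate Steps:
$v{\left(d \right)} = \frac{2 d}{4 + d}$ ($v{\left(d \right)} = \frac{d + d}{d + 4} = \frac{2 d}{4 + d}$)
$\sqrt{\left(-1227 + 2278\right) \left(1939 - 83\right) + v{\left(64 \right)}} = \sqrt{\left(-1227 + 2278\right) \left(1939 - 83\right) + 2 \cdot 64 \frac{1}{4 + 64}} = \sqrt{1051 \cdot 1856 + 2 \cdot 64 \cdot \frac{1}{68}} = \sqrt{1950656 + 2 \cdot 64 \cdot \frac{1}{68}} = \sqrt{1950656 + \frac{32}{17}} = \sqrt{\frac{33161184}{17}} = \frac{12 \sqrt{3914862}}{17}$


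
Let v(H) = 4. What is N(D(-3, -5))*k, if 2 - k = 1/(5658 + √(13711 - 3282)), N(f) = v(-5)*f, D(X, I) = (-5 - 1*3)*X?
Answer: 6143943552/32002535 + 96*√10429/32002535 ≈ 191.98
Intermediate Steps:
D(X, I) = -8*X (D(X, I) = (-5 - 3)*X = -8*X)
N(f) = 4*f
k = 2 - 1/(5658 + √10429) (k = 2 - 1/(5658 + √(13711 - 3282)) = 2 - 1/(5658 + √10429) ≈ 1.9998)
N(D(-3, -5))*k = (4*(-8*(-3)))*(63999412/32002535 + √10429/32002535) = (4*24)*(63999412/32002535 + √10429/32002535) = 96*(63999412/32002535 + √10429/32002535) = 6143943552/32002535 + 96*√10429/32002535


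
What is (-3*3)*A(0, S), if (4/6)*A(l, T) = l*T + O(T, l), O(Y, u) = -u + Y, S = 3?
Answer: -81/2 ≈ -40.500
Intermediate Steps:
O(Y, u) = Y - u
A(l, T) = -3*l/2 + 3*T/2 + 3*T*l/2 (A(l, T) = 3*(l*T + (T - l))/2 = 3*(T*l + (T - l))/2 = 3*(T - l + T*l)/2 = -3*l/2 + 3*T/2 + 3*T*l/2)
(-3*3)*A(0, S) = (-3*3)*(-3/2*0 + (3/2)*3 + (3/2)*3*0) = -9*(0 + 9/2 + 0) = -9*9/2 = -81/2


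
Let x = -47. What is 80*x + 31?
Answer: -3729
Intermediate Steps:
80*x + 31 = 80*(-47) + 31 = -3760 + 31 = -3729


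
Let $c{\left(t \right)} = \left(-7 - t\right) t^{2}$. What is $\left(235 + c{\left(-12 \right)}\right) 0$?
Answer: $0$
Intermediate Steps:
$c{\left(t \right)} = t^{2} \left(-7 - t\right)$
$\left(235 + c{\left(-12 \right)}\right) 0 = \left(235 + \left(-12\right)^{2} \left(-7 - -12\right)\right) 0 = \left(235 + 144 \left(-7 + 12\right)\right) 0 = \left(235 + 144 \cdot 5\right) 0 = \left(235 + 720\right) 0 = 955 \cdot 0 = 0$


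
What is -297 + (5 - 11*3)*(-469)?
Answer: 12835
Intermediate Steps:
-297 + (5 - 11*3)*(-469) = -297 + (5 - 33)*(-469) = -297 - 28*(-469) = -297 + 13132 = 12835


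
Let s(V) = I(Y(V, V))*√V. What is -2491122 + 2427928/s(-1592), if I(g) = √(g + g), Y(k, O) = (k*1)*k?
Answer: -2491122 - 303491*I*√199/158404 ≈ -2.4911e+6 - 27.028*I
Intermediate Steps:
Y(k, O) = k² (Y(k, O) = k*k = k²)
I(g) = √2*√g (I(g) = √(2*g) = √2*√g)
s(V) = √2*√V*√(V²) (s(V) = (√2*√(V²))*√V = √2*√V*√(V²))
-2491122 + 2427928/s(-1592) = -2491122 + 2427928/((√2*√(-1592)*√((-1592)²))) = -2491122 + 2427928/((√2*(2*I*√398)*√2534464)) = -2491122 + 2427928/((√2*(2*I*√398)*1592)) = -2491122 + 2427928/((6368*I*√199)) = -2491122 + 2427928*(-I*√199/1267232) = -2491122 - 303491*I*√199/158404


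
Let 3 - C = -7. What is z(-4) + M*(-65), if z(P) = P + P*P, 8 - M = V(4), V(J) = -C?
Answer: -1158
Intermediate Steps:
C = 10 (C = 3 - 1*(-7) = 3 + 7 = 10)
V(J) = -10 (V(J) = -1*10 = -10)
M = 18 (M = 8 - 1*(-10) = 8 + 10 = 18)
z(P) = P + P**2
z(-4) + M*(-65) = -4*(1 - 4) + 18*(-65) = -4*(-3) - 1170 = 12 - 1170 = -1158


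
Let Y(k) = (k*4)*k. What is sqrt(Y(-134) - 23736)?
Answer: 2*sqrt(12022) ≈ 219.29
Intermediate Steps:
Y(k) = 4*k**2 (Y(k) = (4*k)*k = 4*k**2)
sqrt(Y(-134) - 23736) = sqrt(4*(-134)**2 - 23736) = sqrt(4*17956 - 23736) = sqrt(71824 - 23736) = sqrt(48088) = 2*sqrt(12022)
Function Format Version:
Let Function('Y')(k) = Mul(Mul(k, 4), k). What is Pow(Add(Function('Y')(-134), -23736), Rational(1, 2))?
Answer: Mul(2, Pow(12022, Rational(1, 2))) ≈ 219.29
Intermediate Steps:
Function('Y')(k) = Mul(4, Pow(k, 2)) (Function('Y')(k) = Mul(Mul(4, k), k) = Mul(4, Pow(k, 2)))
Pow(Add(Function('Y')(-134), -23736), Rational(1, 2)) = Pow(Add(Mul(4, Pow(-134, 2)), -23736), Rational(1, 2)) = Pow(Add(Mul(4, 17956), -23736), Rational(1, 2)) = Pow(Add(71824, -23736), Rational(1, 2)) = Pow(48088, Rational(1, 2)) = Mul(2, Pow(12022, Rational(1, 2)))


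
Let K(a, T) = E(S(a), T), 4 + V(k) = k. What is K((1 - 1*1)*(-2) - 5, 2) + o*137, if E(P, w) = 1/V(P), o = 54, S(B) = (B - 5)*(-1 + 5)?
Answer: 325511/44 ≈ 7398.0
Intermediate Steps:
S(B) = -20 + 4*B (S(B) = (-5 + B)*4 = -20 + 4*B)
V(k) = -4 + k
E(P, w) = 1/(-4 + P)
K(a, T) = 1/(-24 + 4*a) (K(a, T) = 1/(-4 + (-20 + 4*a)) = 1/(-24 + 4*a))
K((1 - 1*1)*(-2) - 5, 2) + o*137 = 1/(4*(-6 + ((1 - 1*1)*(-2) - 5))) + 54*137 = 1/(4*(-6 + ((1 - 1)*(-2) - 5))) + 7398 = 1/(4*(-6 + (0*(-2) - 5))) + 7398 = 1/(4*(-6 + (0 - 5))) + 7398 = 1/(4*(-6 - 5)) + 7398 = (¼)/(-11) + 7398 = (¼)*(-1/11) + 7398 = -1/44 + 7398 = 325511/44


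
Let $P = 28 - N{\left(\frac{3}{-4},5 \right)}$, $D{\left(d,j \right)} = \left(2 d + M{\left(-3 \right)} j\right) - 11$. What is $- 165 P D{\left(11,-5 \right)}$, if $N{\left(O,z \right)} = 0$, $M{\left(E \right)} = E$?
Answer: $-120120$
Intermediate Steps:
$D{\left(d,j \right)} = -11 - 3 j + 2 d$ ($D{\left(d,j \right)} = \left(2 d - 3 j\right) - 11 = \left(- 3 j + 2 d\right) - 11 = -11 - 3 j + 2 d$)
$P = 28$ ($P = 28 - 0 = 28 + 0 = 28$)
$- 165 P D{\left(11,-5 \right)} = \left(-165\right) 28 \left(-11 - -15 + 2 \cdot 11\right) = - 4620 \left(-11 + 15 + 22\right) = \left(-4620\right) 26 = -120120$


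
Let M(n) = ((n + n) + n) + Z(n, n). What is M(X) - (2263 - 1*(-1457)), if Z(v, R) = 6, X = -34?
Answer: -3816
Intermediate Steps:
M(n) = 6 + 3*n (M(n) = ((n + n) + n) + 6 = (2*n + n) + 6 = 3*n + 6 = 6 + 3*n)
M(X) - (2263 - 1*(-1457)) = (6 + 3*(-34)) - (2263 - 1*(-1457)) = (6 - 102) - (2263 + 1457) = -96 - 1*3720 = -96 - 3720 = -3816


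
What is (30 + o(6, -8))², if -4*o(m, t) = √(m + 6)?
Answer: (60 - √3)²/4 ≈ 848.79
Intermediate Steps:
o(m, t) = -√(6 + m)/4 (o(m, t) = -√(m + 6)/4 = -√(6 + m)/4)
(30 + o(6, -8))² = (30 - √(6 + 6)/4)² = (30 - √3/2)²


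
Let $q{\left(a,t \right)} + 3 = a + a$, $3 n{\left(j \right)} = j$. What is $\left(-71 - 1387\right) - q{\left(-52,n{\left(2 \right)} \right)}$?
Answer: $-1351$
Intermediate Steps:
$n{\left(j \right)} = \frac{j}{3}$
$q{\left(a,t \right)} = -3 + 2 a$ ($q{\left(a,t \right)} = -3 + \left(a + a\right) = -3 + 2 a$)
$\left(-71 - 1387\right) - q{\left(-52,n{\left(2 \right)} \right)} = \left(-71 - 1387\right) - \left(-3 + 2 \left(-52\right)\right) = -1458 - \left(-3 - 104\right) = -1458 - -107 = -1458 + 107 = -1351$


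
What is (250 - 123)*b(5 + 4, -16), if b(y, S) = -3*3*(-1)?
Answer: 1143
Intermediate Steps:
b(y, S) = 9 (b(y, S) = -9*(-1) = 9)
(250 - 123)*b(5 + 4, -16) = (250 - 123)*9 = 127*9 = 1143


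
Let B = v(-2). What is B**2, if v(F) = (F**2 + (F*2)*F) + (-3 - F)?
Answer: 121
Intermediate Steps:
v(F) = -3 - F + 3*F**2 (v(F) = (F**2 + (2*F)*F) + (-3 - F) = (F**2 + 2*F**2) + (-3 - F) = 3*F**2 + (-3 - F) = -3 - F + 3*F**2)
B = 11 (B = -3 - 1*(-2) + 3*(-2)**2 = -3 + 2 + 3*4 = -3 + 2 + 12 = 11)
B**2 = 11**2 = 121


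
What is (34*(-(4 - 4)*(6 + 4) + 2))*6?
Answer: 408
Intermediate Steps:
(34*(-(4 - 4)*(6 + 4) + 2))*6 = (34*(-0*10 + 2))*6 = (34*(-1*0 + 2))*6 = (34*(0 + 2))*6 = (34*2)*6 = 68*6 = 408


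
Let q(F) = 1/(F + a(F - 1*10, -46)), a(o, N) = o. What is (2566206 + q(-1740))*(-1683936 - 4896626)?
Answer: -29467950561871859/1745 ≈ -1.6887e+13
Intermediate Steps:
q(F) = 1/(-10 + 2*F) (q(F) = 1/(F + (F - 1*10)) = 1/(F + (F - 10)) = 1/(F + (-10 + F)) = 1/(-10 + 2*F))
(2566206 + q(-1740))*(-1683936 - 4896626) = (2566206 + 1/(2*(-5 - 1740)))*(-1683936 - 4896626) = (2566206 + (½)/(-1745))*(-6580562) = (2566206 + (½)*(-1/1745))*(-6580562) = (2566206 - 1/3490)*(-6580562) = (8956058939/3490)*(-6580562) = -29467950561871859/1745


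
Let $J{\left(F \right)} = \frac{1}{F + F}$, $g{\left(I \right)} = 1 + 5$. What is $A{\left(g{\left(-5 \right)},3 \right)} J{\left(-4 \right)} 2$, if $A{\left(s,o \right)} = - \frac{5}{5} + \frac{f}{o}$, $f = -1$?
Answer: $\frac{1}{3} \approx 0.33333$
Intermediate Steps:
$g{\left(I \right)} = 6$
$J{\left(F \right)} = \frac{1}{2 F}$
$A{\left(s,o \right)} = -1 - \frac{1}{o}$ ($A{\left(s,o \right)} = - \frac{5}{5} - \frac{1}{o} = \left(-5\right) \frac{1}{5} - \frac{1}{o} = -1 - \frac{1}{o}$)
$A{\left(g{\left(-5 \right)},3 \right)} J{\left(-4 \right)} 2 = \frac{-1 - 3}{3} \frac{1}{2 \left(-4\right)} 2 = \frac{-1 - 3}{3} \cdot \frac{1}{2} \left(- \frac{1}{4}\right) 2 = \frac{1}{3} \left(-4\right) \left(- \frac{1}{8}\right) 2 = \left(- \frac{4}{3}\right) \left(- \frac{1}{8}\right) 2 = \frac{1}{6} \cdot 2 = \frac{1}{3}$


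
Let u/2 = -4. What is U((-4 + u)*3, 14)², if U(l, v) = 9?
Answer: 81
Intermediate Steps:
u = -8 (u = 2*(-4) = -8)
U((-4 + u)*3, 14)² = 9² = 81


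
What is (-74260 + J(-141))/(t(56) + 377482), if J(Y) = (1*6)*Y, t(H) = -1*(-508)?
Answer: -37553/188995 ≈ -0.19870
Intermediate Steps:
t(H) = 508
J(Y) = 6*Y
(-74260 + J(-141))/(t(56) + 377482) = (-74260 + 6*(-141))/(508 + 377482) = (-74260 - 846)/377990 = -75106*1/377990 = -37553/188995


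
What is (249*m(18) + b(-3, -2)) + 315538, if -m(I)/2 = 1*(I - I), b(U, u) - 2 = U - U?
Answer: 315540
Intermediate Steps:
b(U, u) = 2 (b(U, u) = 2 + (U - U) = 2 + 0 = 2)
m(I) = 0 (m(I) = -2*(I - I) = -2*0 = 0)
(249*m(18) + b(-3, -2)) + 315538 = (249*0 + 2) + 315538 = (0 + 2) + 315538 = 2 + 315538 = 315540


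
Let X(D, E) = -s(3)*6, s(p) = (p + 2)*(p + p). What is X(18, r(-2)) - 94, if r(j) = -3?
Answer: -274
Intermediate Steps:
s(p) = 2*p*(2 + p) (s(p) = (2 + p)*(2*p) = 2*p*(2 + p))
X(D, E) = -180 (X(D, E) = -2*3*(2 + 3)*6 = -2*3*5*6 = -1*30*6 = -30*6 = -180)
X(18, r(-2)) - 94 = -180 - 94 = -274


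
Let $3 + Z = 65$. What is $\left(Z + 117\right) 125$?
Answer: $22375$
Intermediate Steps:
$Z = 62$ ($Z = -3 + 65 = 62$)
$\left(Z + 117\right) 125 = \left(62 + 117\right) 125 = 179 \cdot 125 = 22375$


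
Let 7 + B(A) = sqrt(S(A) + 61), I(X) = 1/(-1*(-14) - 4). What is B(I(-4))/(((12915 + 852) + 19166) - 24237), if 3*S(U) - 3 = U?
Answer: -7/8696 + sqrt(55830)/260880 ≈ 0.00010075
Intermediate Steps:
S(U) = 1 + U/3
I(X) = 1/10 (I(X) = 1/(14 - 4) = 1/10)
B(A) = -7 + sqrt(62 + A/3) (B(A) = -7 + sqrt((1 + A/3) + 61) = -7 + sqrt(62 + A/3))
B(I(-4))/(((12915 + 852) + 19166) - 24237) = (-7 + sqrt(558 + 3*(1/10))/3)/(((12915 + 852) + 19166) - 24237) = (-7 + sqrt(558 + 3/10)/3)/((13767 + 19166) - 24237) = (-7 + sqrt(5583/10)/3)/(32933 - 24237) = (-7 + (sqrt(55830)/10)/3)/8696 = (-7 + sqrt(55830)/30)*(1/8696) = -7/8696 + sqrt(55830)/260880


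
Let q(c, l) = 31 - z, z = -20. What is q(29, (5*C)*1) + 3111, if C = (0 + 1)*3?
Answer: 3162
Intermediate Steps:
C = 3 (C = 1*3 = 3)
q(c, l) = 51 (q(c, l) = 31 - 1*(-20) = 31 + 20 = 51)
q(29, (5*C)*1) + 3111 = 51 + 3111 = 3162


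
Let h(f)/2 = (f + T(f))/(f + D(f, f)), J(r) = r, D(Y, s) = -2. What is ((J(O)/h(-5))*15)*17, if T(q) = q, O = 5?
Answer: 1785/4 ≈ 446.25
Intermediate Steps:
h(f) = 4*f/(-2 + f) (h(f) = 2*((f + f)/(f - 2)) = 2*((2*f)/(-2 + f)) = 2*(2*f/(-2 + f)) = 4*f/(-2 + f))
((J(O)/h(-5))*15)*17 = ((5/((4*(-5)/(-2 - 5))))*15)*17 = ((5/((4*(-5)/(-7))))*15)*17 = ((5/((4*(-5)*(-⅐))))*15)*17 = ((5/(20/7))*15)*17 = ((5*(7/20))*15)*17 = ((7/4)*15)*17 = (105/4)*17 = 1785/4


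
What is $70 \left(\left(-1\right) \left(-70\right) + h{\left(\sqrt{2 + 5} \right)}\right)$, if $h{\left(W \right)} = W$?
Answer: $4900 + 70 \sqrt{7} \approx 5085.2$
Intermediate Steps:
$70 \left(\left(-1\right) \left(-70\right) + h{\left(\sqrt{2 + 5} \right)}\right) = 70 \left(\left(-1\right) \left(-70\right) + \sqrt{2 + 5}\right) = 70 \left(70 + \sqrt{7}\right) = 4900 + 70 \sqrt{7}$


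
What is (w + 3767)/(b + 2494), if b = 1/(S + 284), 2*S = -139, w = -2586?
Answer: 506649/1069928 ≈ 0.47354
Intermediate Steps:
S = -139/2 (S = (½)*(-139) = -139/2 ≈ -69.500)
b = 2/429 (b = 1/(-139/2 + 284) = 1/(429/2) = 2/429 ≈ 0.0046620)
(w + 3767)/(b + 2494) = (-2586 + 3767)/(2/429 + 2494) = 1181/(1069928/429) = 1181*(429/1069928) = 506649/1069928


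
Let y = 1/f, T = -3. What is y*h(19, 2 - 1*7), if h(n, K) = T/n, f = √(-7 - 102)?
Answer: 3*I*√109/2071 ≈ 0.015124*I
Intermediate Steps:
f = I*√109 (f = √(-109) = I*√109 ≈ 10.44*I)
y = -I*√109/109 (y = 1/(I*√109) = -I*√109/109 ≈ -0.095783*I)
h(n, K) = -3/n
y*h(19, 2 - 1*7) = (-I*√109/109)*(-3/19) = (-I*√109/109)*(-3*1/19) = -I*√109/109*(-3/19) = 3*I*√109/2071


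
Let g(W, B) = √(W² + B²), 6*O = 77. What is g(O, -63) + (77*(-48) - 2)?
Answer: -3698 + 7*√3037/6 ≈ -3633.7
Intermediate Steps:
O = 77/6 (O = (⅙)*77 = 77/6 ≈ 12.833)
g(W, B) = √(B² + W²)
g(O, -63) + (77*(-48) - 2) = √((-63)² + (77/6)²) + (77*(-48) - 2) = √(3969 + 5929/36) + (-3696 - 2) = √(148813/36) - 3698 = 7*√3037/6 - 3698 = -3698 + 7*√3037/6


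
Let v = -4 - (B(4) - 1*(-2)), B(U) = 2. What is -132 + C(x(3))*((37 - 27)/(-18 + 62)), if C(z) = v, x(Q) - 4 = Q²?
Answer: -1472/11 ≈ -133.82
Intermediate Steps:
x(Q) = 4 + Q²
v = -8 (v = -4 - (2 - 1*(-2)) = -4 - (2 + 2) = -4 - 1*4 = -4 - 4 = -8)
C(z) = -8
-132 + C(x(3))*((37 - 27)/(-18 + 62)) = -132 - 8*(37 - 27)/(-18 + 62) = -132 - 80/44 = -132 - 8*5/22 = -132 - 20/11 = -1472/11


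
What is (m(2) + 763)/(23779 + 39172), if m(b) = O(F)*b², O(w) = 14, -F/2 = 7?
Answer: 117/8993 ≈ 0.013010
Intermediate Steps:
F = -14 (F = -2*7 = -14)
m(b) = 14*b²
(m(2) + 763)/(23779 + 39172) = (14*2² + 763)/(23779 + 39172) = (14*4 + 763)/62951 = (56 + 763)*(1/62951) = 819*(1/62951) = 117/8993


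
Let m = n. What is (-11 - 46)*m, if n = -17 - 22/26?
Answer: 13224/13 ≈ 1017.2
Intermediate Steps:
n = -232/13 (n = -17 - 22/26 = -17 - 1*11/13 = -17 - 11/13 = -232/13 ≈ -17.846)
m = -232/13 ≈ -17.846
(-11 - 46)*m = (-11 - 46)*(-232/13) = -57*(-232/13) = 13224/13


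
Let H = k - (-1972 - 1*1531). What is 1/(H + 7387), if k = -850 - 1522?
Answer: 1/8518 ≈ 0.00011740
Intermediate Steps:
k = -2372
H = 1131 (H = -2372 - (-1972 - 1*1531) = -2372 - (-1972 - 1531) = -2372 - 1*(-3503) = -2372 + 3503 = 1131)
1/(H + 7387) = 1/(1131 + 7387) = 1/8518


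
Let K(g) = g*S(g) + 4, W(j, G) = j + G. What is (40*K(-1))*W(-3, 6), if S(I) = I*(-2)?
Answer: 240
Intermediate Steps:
S(I) = -2*I
W(j, G) = G + j
K(g) = 4 - 2*g² (K(g) = g*(-2*g) + 4 = -2*g² + 4 = 4 - 2*g²)
(40*K(-1))*W(-3, 6) = (40*(4 - 2*(-1)²))*(6 - 3) = (40*(4 - 2*1))*3 = (40*(4 - 2))*3 = (40*2)*3 = 80*3 = 240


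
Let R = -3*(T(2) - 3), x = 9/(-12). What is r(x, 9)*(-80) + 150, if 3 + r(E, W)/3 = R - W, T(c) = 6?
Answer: 5190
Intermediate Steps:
x = -3/4 (x = 9*(-1/12) = -3/4 ≈ -0.75000)
R = -9 (R = -3*(6 - 3) = -3*3 = -9)
r(E, W) = -36 - 3*W (r(E, W) = -9 + 3*(-9 - W) = -9 + (-27 - 3*W) = -36 - 3*W)
r(x, 9)*(-80) + 150 = (-36 - 3*9)*(-80) + 150 = (-36 - 27)*(-80) + 150 = -63*(-80) + 150 = 5040 + 150 = 5190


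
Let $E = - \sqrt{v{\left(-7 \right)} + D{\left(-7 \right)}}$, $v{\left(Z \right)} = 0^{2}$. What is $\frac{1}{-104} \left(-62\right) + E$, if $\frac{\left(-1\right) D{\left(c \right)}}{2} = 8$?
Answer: $\frac{31}{52} - 4 i \approx 0.59615 - 4.0 i$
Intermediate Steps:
$v{\left(Z \right)} = 0$
$D{\left(c \right)} = -16$ ($D{\left(c \right)} = \left(-2\right) 8 = -16$)
$E = - 4 i$ ($E = - \sqrt{0 - 16} = - \sqrt{-16} = - 4 i \approx - 4.0 i$)
$\frac{1}{-104} \left(-62\right) + E = \frac{1}{-104} \left(-62\right) - 4 i = \left(- \frac{1}{104}\right) \left(-62\right) - 4 i = \frac{31}{52} - 4 i$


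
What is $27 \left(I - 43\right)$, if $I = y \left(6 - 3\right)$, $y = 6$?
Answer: $-675$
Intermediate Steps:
$I = 18$ ($I = 6 \left(6 - 3\right) = 6 \cdot 3 = 18$)
$27 \left(I - 43\right) = 27 \left(18 - 43\right) = 27 \left(-25\right) = -675$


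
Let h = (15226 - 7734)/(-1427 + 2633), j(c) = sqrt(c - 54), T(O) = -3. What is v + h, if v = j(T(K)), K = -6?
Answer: 3746/603 + I*sqrt(57) ≈ 6.2123 + 7.5498*I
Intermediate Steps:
j(c) = sqrt(-54 + c)
v = I*sqrt(57) (v = sqrt(-54 - 3) = sqrt(-57) = I*sqrt(57) ≈ 7.5498*I)
h = 3746/603 (h = 7492/1206 = 7492*(1/1206) = 3746/603 ≈ 6.2123)
v + h = I*sqrt(57) + 3746/603 = 3746/603 + I*sqrt(57)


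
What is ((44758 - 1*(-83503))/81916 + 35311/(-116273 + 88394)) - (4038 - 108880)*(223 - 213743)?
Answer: -51123406813104657217/2283736164 ≈ -2.2386e+10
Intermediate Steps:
((44758 - 1*(-83503))/81916 + 35311/(-116273 + 88394)) - (4038 - 108880)*(223 - 213743) = ((44758 + 83503)*(1/81916) + 35311/(-27879)) - (-104842)*(-213520) = (128261*(1/81916) + 35311*(-1/27879)) - 1*22385863840 = (128261/81916 - 35311/27879) - 22385863840 = 683252543/2283736164 - 22385863840 = -51123406813104657217/2283736164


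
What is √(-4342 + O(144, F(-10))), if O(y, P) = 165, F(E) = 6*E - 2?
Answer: I*√4177 ≈ 64.63*I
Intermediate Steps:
F(E) = -2 + 6*E
√(-4342 + O(144, F(-10))) = √(-4342 + 165) = √(-4177) = I*√4177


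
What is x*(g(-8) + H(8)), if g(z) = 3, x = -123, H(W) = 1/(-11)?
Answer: -3936/11 ≈ -357.82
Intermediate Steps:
H(W) = -1/11
x*(g(-8) + H(8)) = -123*(3 - 1/11) = -123*32/11 = -3936/11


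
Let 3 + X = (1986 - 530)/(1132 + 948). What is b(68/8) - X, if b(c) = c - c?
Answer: 23/10 ≈ 2.3000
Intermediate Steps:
b(c) = 0
X = -23/10 (X = -3 + (1986 - 530)/(1132 + 948) = -3 + 1456/2080 = -3 + 1456*(1/2080) = -3 + 7/10 = -23/10 ≈ -2.3000)
b(68/8) - X = 0 - 1*(-23/10) = 0 + 23/10 = 23/10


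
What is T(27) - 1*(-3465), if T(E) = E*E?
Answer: 4194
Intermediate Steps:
T(E) = E²
T(27) - 1*(-3465) = 27² - 1*(-3465) = 729 + 3465 = 4194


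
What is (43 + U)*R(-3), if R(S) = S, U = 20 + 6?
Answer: -207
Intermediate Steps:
U = 26
(43 + U)*R(-3) = (43 + 26)*(-3) = 69*(-3) = -207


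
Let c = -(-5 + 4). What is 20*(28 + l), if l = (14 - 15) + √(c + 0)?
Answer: 560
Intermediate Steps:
c = 1 (c = -1*(-1) = 1)
l = 0 (l = (14 - 15) + √(1 + 0) = -1 + √1 = -1 + 1 = 0)
20*(28 + l) = 20*(28 + 0) = 20*28 = 560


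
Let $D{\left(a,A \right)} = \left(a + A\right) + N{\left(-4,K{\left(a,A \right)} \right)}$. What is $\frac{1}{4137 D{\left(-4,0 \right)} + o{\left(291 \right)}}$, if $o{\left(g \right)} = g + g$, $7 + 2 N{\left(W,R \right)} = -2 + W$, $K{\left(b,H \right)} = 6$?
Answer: $- \frac{2}{85713} \approx -2.3334 \cdot 10^{-5}$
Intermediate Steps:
$N{\left(W,R \right)} = - \frac{9}{2} + \frac{W}{2}$ ($N{\left(W,R \right)} = - \frac{7}{2} + \frac{-2 + W}{2} = - \frac{7}{2} + \left(-1 + \frac{W}{2}\right) = - \frac{9}{2} + \frac{W}{2}$)
$D{\left(a,A \right)} = - \frac{13}{2} + A + a$ ($D{\left(a,A \right)} = \left(a + A\right) + \left(- \frac{9}{2} + \frac{1}{2} \left(-4\right)\right) = \left(A + a\right) - \frac{13}{2} = - \frac{13}{2} + A + a$)
$o{\left(g \right)} = 2 g$
$\frac{1}{4137 D{\left(-4,0 \right)} + o{\left(291 \right)}} = \frac{1}{4137 \left(- \frac{13}{2} + 0 - 4\right) + 2 \cdot 291} = \frac{1}{4137 \left(- \frac{21}{2}\right) + 582} = \frac{1}{- \frac{86877}{2} + 582} = \frac{1}{- \frac{85713}{2}} = - \frac{2}{85713}$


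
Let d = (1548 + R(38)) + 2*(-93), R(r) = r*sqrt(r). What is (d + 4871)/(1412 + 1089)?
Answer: 6233/2501 + 38*sqrt(38)/2501 ≈ 2.5859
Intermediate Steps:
R(r) = r**(3/2)
d = 1362 + 38*sqrt(38) (d = (1548 + 38**(3/2)) + 2*(-93) = (1548 + 38*sqrt(38)) - 186 = 1362 + 38*sqrt(38) ≈ 1596.2)
(d + 4871)/(1412 + 1089) = ((1362 + 38*sqrt(38)) + 4871)/(1412 + 1089) = (6233 + 38*sqrt(38))/2501 = (6233 + 38*sqrt(38))*(1/2501) = 6233/2501 + 38*sqrt(38)/2501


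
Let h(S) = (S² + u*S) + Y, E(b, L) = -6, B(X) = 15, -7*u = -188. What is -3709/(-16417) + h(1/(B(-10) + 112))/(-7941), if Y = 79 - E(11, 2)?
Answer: 3167409125561/14718870223491 ≈ 0.21519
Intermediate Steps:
u = 188/7 (u = -⅐*(-188) = 188/7 ≈ 26.857)
Y = 85 (Y = 79 - 1*(-6) = 79 + 6 = 85)
h(S) = 85 + S² + 188*S/7 (h(S) = (S² + 188*S/7) + 85 = 85 + S² + 188*S/7)
-3709/(-16417) + h(1/(B(-10) + 112))/(-7941) = -3709/(-16417) + (85 + (1/(15 + 112))² + 188/(7*(15 + 112)))/(-7941) = -3709*(-1/16417) + (85 + (1/127)² + (188/7)/127)*(-1/7941) = 3709/16417 + (85 + (1/127)² + (188/7)*(1/127))*(-1/7941) = 3709/16417 + (85 + 1/16129 + 188/889)*(-1/7941) = 3709/16417 + (9620638/112903)*(-1/7941) = 3709/16417 - 9620638/896562723 = 3167409125561/14718870223491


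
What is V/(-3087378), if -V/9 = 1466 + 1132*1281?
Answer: 725779/171521 ≈ 4.2314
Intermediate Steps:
V = -13064022 (V = -9*(1466 + 1132*1281) = -9*(1466 + 1450092) = -9*1451558 = -13064022)
V/(-3087378) = -13064022/(-3087378) = -13064022*(-1/3087378) = 725779/171521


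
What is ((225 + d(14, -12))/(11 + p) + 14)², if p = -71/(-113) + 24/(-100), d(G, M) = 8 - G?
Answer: 126993162321/115004176 ≈ 1104.2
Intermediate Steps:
p = 1097/2825 (p = -71*(-1/113) + 24*(-1/100) = 71/113 - 6/25 = 1097/2825 ≈ 0.38832)
((225 + d(14, -12))/(11 + p) + 14)² = ((225 + (8 - 1*14))/(11 + 1097/2825) + 14)² = ((225 + (8 - 14))/(32172/2825) + 14)² = ((225 - 6)*(2825/32172) + 14)² = (219*(2825/32172) + 14)² = (206225/10724 + 14)² = (356361/10724)² = 126993162321/115004176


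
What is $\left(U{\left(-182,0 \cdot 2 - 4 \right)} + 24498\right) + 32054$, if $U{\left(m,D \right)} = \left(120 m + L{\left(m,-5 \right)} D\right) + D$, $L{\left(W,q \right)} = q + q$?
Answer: $34748$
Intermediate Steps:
$L{\left(W,q \right)} = 2 q$
$U{\left(m,D \right)} = - 9 D + 120 m$ ($U{\left(m,D \right)} = \left(120 m + 2 \left(-5\right) D\right) + D = \left(120 m - 10 D\right) + D = \left(- 10 D + 120 m\right) + D = - 9 D + 120 m$)
$\left(U{\left(-182,0 \cdot 2 - 4 \right)} + 24498\right) + 32054 = \left(\left(- 9 \left(0 \cdot 2 - 4\right) + 120 \left(-182\right)\right) + 24498\right) + 32054 = \left(\left(- 9 \left(0 - 4\right) - 21840\right) + 24498\right) + 32054 = \left(\left(\left(-9\right) \left(-4\right) - 21840\right) + 24498\right) + 32054 = \left(\left(36 - 21840\right) + 24498\right) + 32054 = \left(-21804 + 24498\right) + 32054 = 2694 + 32054 = 34748$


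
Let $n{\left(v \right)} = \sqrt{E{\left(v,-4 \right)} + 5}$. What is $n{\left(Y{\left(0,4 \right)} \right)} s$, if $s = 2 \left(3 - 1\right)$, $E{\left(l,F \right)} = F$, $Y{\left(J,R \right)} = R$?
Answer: $4$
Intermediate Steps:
$n{\left(v \right)} = 1$ ($n{\left(v \right)} = \sqrt{-4 + 5} = \sqrt{1} = 1$)
$s = 4$ ($s = 2 \cdot 2 = 4$)
$n{\left(Y{\left(0,4 \right)} \right)} s = 1 \cdot 4 = 4$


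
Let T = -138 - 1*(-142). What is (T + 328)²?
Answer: 110224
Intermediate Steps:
T = 4 (T = -138 + 142 = 4)
(T + 328)² = (4 + 328)² = 332² = 110224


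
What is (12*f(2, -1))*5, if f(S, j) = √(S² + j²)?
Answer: 60*√5 ≈ 134.16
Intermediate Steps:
(12*f(2, -1))*5 = (12*√(2² + (-1)²))*5 = (12*√(4 + 1))*5 = (12*√5)*5 = 60*√5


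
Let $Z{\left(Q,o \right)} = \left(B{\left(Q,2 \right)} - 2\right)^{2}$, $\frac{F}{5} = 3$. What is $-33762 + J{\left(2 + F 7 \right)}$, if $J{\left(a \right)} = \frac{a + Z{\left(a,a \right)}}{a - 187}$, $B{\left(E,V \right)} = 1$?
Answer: $- \frac{675267}{20} \approx -33763.0$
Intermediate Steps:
$F = 15$ ($F = 5 \cdot 3 = 15$)
$Z{\left(Q,o \right)} = 1$ ($Z{\left(Q,o \right)} = \left(1 - 2\right)^{2} = \left(-1\right)^{2} = 1$)
$J{\left(a \right)} = \frac{1 + a}{-187 + a}$ ($J{\left(a \right)} = \frac{a + 1}{a - 187} = \frac{1 + a}{-187 + a}$)
$-33762 + J{\left(2 + F 7 \right)} = -33762 + \frac{1 + \left(2 + 15 \cdot 7\right)}{-187 + \left(2 + 15 \cdot 7\right)} = -33762 + \frac{1 + \left(2 + 105\right)}{-187 + \left(2 + 105\right)} = -33762 + \frac{1 + 107}{-187 + 107} = -33762 + \frac{1}{-80} \cdot 108 = -33762 - \frac{27}{20} = - \frac{675267}{20}$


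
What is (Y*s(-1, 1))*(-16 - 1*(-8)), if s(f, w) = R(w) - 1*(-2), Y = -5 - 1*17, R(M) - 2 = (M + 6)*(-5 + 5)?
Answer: 704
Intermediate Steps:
R(M) = 2 (R(M) = 2 + (M + 6)*(-5 + 5) = 2 + (6 + M)*0 = 2 + 0 = 2)
Y = -22 (Y = -5 - 17 = -22)
s(f, w) = 4 (s(f, w) = 2 - 1*(-2) = 2 + 2 = 4)
(Y*s(-1, 1))*(-16 - 1*(-8)) = (-22*4)*(-16 - 1*(-8)) = -88*(-16 + 8) = -88*(-8) = 704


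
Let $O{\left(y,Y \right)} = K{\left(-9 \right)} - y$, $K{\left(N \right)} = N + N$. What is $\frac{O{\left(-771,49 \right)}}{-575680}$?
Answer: $- \frac{753}{575680} \approx -0.001308$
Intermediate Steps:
$K{\left(N \right)} = 2 N$
$O{\left(y,Y \right)} = -18 - y$ ($O{\left(y,Y \right)} = 2 \left(-9\right) - y = -18 - y$)
$\frac{O{\left(-771,49 \right)}}{-575680} = \frac{-18 - -771}{-575680} = \left(-18 + 771\right) \left(- \frac{1}{575680}\right) = 753 \left(- \frac{1}{575680}\right) = - \frac{753}{575680}$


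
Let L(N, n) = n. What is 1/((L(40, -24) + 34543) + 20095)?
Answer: 1/54614 ≈ 1.8310e-5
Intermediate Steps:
1/((L(40, -24) + 34543) + 20095) = 1/((-24 + 34543) + 20095) = 1/(34519 + 20095) = 1/54614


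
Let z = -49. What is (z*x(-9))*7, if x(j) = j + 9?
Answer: 0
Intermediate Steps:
x(j) = 9 + j
(z*x(-9))*7 = -49*(9 - 9)*7 = -49*0*7 = 0*7 = 0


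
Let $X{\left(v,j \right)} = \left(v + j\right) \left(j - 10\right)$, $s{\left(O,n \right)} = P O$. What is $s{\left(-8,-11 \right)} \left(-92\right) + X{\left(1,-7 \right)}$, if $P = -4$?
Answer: $-2842$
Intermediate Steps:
$s{\left(O,n \right)} = - 4 O$
$X{\left(v,j \right)} = \left(-10 + j\right) \left(j + v\right)$ ($X{\left(v,j \right)} = \left(j + v\right) \left(-10 + j\right) = \left(-10 + j\right) \left(j + v\right)$)
$s{\left(-8,-11 \right)} \left(-92\right) + X{\left(1,-7 \right)} = \left(-4\right) \left(-8\right) \left(-92\right) - \left(-53 - 49\right) = 32 \left(-92\right) + \left(49 + 70 - 10 - 7\right) = -2944 + 102 = -2842$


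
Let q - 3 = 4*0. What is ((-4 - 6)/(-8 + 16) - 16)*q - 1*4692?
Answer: -18975/4 ≈ -4743.8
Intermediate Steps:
q = 3 (q = 3 + 4*0 = 3 + 0 = 3)
((-4 - 6)/(-8 + 16) - 16)*q - 1*4692 = ((-4 - 6)/(-8 + 16) - 16)*3 - 1*4692 = (-10/8 - 16)*3 - 4692 = (-10*1/8 - 16)*3 - 4692 = (-5/4 - 16)*3 - 4692 = -69/4*3 - 4692 = -207/4 - 4692 = -18975/4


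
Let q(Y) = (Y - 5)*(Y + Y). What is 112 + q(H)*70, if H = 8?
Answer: 3472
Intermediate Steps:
q(Y) = 2*Y*(-5 + Y) (q(Y) = (-5 + Y)*(2*Y) = 2*Y*(-5 + Y))
112 + q(H)*70 = 112 + (2*8*(-5 + 8))*70 = 112 + (2*8*3)*70 = 112 + 48*70 = 112 + 3360 = 3472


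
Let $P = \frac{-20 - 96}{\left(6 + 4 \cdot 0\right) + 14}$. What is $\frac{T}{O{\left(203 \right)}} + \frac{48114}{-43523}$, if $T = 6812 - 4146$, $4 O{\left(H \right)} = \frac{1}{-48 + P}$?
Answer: $- \frac{124851014738}{217615} \approx -5.7372 \cdot 10^{5}$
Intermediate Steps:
$P = - \frac{29}{5}$ ($P = - \frac{116}{\left(6 + 0\right) + 14} = - \frac{116}{6 + 14} = - \frac{116}{20} = \left(-116\right) \frac{1}{20} = - \frac{29}{5} \approx -5.8$)
$O{\left(H \right)} = - \frac{5}{1076}$ ($O{\left(H \right)} = \frac{1}{4 \left(-48 - \frac{29}{5}\right)} = \frac{1}{4 \left(- \frac{269}{5}\right)} = \frac{1}{4} \left(- \frac{5}{269}\right) = - \frac{5}{1076}$)
$T = 2666$ ($T = 6812 - 4146 = 2666$)
$\frac{T}{O{\left(203 \right)}} + \frac{48114}{-43523} = \frac{2666}{- \frac{5}{1076}} + \frac{48114}{-43523} = 2666 \left(- \frac{1076}{5}\right) + 48114 \left(- \frac{1}{43523}\right) = - \frac{2868616}{5} - \frac{48114}{43523} = - \frac{124851014738}{217615}$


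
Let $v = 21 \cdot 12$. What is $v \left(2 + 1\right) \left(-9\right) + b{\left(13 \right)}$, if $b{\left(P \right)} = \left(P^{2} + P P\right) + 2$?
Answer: $-6464$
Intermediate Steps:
$b{\left(P \right)} = 2 + 2 P^{2}$ ($b{\left(P \right)} = \left(P^{2} + P^{2}\right) + 2 = 2 P^{2} + 2 = 2 + 2 P^{2}$)
$v = 252$
$v \left(2 + 1\right) \left(-9\right) + b{\left(13 \right)} = 252 \left(2 + 1\right) \left(-9\right) + \left(2 + 2 \cdot 13^{2}\right) = 252 \cdot 3 \left(-9\right) + \left(2 + 2 \cdot 169\right) = 252 \left(-27\right) + \left(2 + 338\right) = -6804 + 340 = -6464$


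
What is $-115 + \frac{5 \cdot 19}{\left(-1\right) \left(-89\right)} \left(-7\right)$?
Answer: $- \frac{10900}{89} \approx -122.47$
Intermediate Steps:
$-115 + \frac{5 \cdot 19}{\left(-1\right) \left(-89\right)} \left(-7\right) = -115 + \frac{95}{89} \left(-7\right) = -115 - \frac{665}{89} = - \frac{10900}{89}$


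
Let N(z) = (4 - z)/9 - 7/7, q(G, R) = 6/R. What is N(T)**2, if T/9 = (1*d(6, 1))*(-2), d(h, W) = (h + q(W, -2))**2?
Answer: 24649/81 ≈ 304.31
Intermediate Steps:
d(h, W) = (-3 + h)**2 (d(h, W) = (h + 6/(-2))**2 = (h + 6*(-1/2))**2 = (h - 3)**2 = (-3 + h)**2)
T = -162 (T = 9*((1*(-3 + 6)**2)*(-2)) = 9*((1*3**2)*(-2)) = 9*((1*9)*(-2)) = 9*(9*(-2)) = 9*(-18) = -162)
N(z) = -5/9 - z/9 (N(z) = (4 - z)*(1/9) - 7*1/7 = (4/9 - z/9) - 1 = -5/9 - z/9)
N(T)**2 = (-5/9 - 1/9*(-162))**2 = (-5/9 + 18)**2 = (157/9)**2 = 24649/81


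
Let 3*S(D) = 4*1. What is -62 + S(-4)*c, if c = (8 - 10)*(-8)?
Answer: -122/3 ≈ -40.667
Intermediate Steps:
c = 16 (c = -2*(-8) = 16)
S(D) = 4/3 (S(D) = (4*1)/3 = (⅓)*4 = 4/3)
-62 + S(-4)*c = -62 + (4/3)*16 = -62 + 64/3 = -122/3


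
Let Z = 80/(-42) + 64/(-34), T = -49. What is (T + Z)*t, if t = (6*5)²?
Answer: -5653500/119 ≈ -47508.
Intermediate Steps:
Z = -1352/357 (Z = 80*(-1/42) + 64*(-1/34) = -40/21 - 32/17 = -1352/357 ≈ -3.7871)
t = 900 (t = 30² = 900)
(T + Z)*t = (-49 - 1352/357)*900 = -18845/357*900 = -5653500/119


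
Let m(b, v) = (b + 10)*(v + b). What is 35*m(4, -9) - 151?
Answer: -2601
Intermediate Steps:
m(b, v) = (10 + b)*(b + v)
35*m(4, -9) - 151 = 35*(4² + 10*4 + 10*(-9) + 4*(-9)) - 151 = 35*(16 + 40 - 90 - 36) - 151 = 35*(-70) - 151 = -2450 - 151 = -2601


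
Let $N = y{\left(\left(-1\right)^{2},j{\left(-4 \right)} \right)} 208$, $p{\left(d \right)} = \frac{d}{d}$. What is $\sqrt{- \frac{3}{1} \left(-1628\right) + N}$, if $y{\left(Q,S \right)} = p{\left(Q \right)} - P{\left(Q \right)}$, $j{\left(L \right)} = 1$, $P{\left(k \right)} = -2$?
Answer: $18 \sqrt{17} \approx 74.216$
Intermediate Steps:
$p{\left(d \right)} = 1$
$y{\left(Q,S \right)} = 3$ ($y{\left(Q,S \right)} = 1 - -2 = 1 + 2 = 3$)
$N = 624$ ($N = 3 \cdot 208 = 624$)
$\sqrt{- \frac{3}{1} \left(-1628\right) + N} = \sqrt{- \frac{3}{1} \left(-1628\right) + 624} = \sqrt{\left(-3\right) 1 \left(-1628\right) + 624} = \sqrt{\left(-3\right) \left(-1628\right) + 624} = \sqrt{4884 + 624} = \sqrt{5508} = 18 \sqrt{17}$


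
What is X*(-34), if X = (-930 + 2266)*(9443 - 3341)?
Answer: -277177248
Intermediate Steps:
X = 8152272 (X = 1336*6102 = 8152272)
X*(-34) = 8152272*(-34) = -277177248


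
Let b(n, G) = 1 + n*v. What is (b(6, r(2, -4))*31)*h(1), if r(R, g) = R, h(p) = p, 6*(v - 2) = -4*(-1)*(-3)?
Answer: 31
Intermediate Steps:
v = 0 (v = 2 + (-4*(-1)*(-3))/6 = 2 + (4*(-3))/6 = 2 + (1/6)*(-12) = 2 - 2 = 0)
b(n, G) = 1 (b(n, G) = 1 + n*0 = 1 + 0 = 1)
(b(6, r(2, -4))*31)*h(1) = (1*31)*1 = 31*1 = 31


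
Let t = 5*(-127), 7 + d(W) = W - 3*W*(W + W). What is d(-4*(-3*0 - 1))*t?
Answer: 62865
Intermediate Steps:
d(W) = -7 + W - 6*W² (d(W) = -7 + (W - 3*W*(W + W)) = -7 + (W - 3*W*2*W) = -7 + (W - 6*W²) = -7 + W - 6*W²)
t = -635
d(-4*(-3*0 - 1))*t = (-7 - 4*(-3*0 - 1) - 6*16*(-3*0 - 1)²)*(-635) = (-7 - 4*(0 - 1) - 6*16*(0 - 1)²)*(-635) = (-7 - 4*(-1) - 6*(-4*(-1))²)*(-635) = (-7 + 4 - 6*4²)*(-635) = (-7 + 4 - 6*16)*(-635) = (-7 + 4 - 96)*(-635) = -99*(-635) = 62865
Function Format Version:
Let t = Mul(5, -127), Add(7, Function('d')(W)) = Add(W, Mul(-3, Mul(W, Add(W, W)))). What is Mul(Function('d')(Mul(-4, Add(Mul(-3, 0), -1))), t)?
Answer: 62865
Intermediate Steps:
Function('d')(W) = Add(-7, W, Mul(-6, Pow(W, 2))) (Function('d')(W) = Add(-7, Add(W, Mul(-3, Mul(W, Add(W, W))))) = Add(-7, Add(W, Mul(-3, Mul(W, Mul(2, W))))) = Add(-7, Add(W, Mul(-3, Mul(2, Pow(W, 2))))) = Add(-7, Add(W, Mul(-6, Pow(W, 2)))) = Add(-7, W, Mul(-6, Pow(W, 2))))
t = -635
Mul(Function('d')(Mul(-4, Add(Mul(-3, 0), -1))), t) = Mul(Add(-7, Mul(-4, Add(Mul(-3, 0), -1)), Mul(-6, Pow(Mul(-4, Add(Mul(-3, 0), -1)), 2))), -635) = Mul(Add(-7, Mul(-4, Add(0, -1)), Mul(-6, Pow(Mul(-4, Add(0, -1)), 2))), -635) = Mul(Add(-7, Mul(-4, -1), Mul(-6, Pow(Mul(-4, -1), 2))), -635) = Mul(Add(-7, 4, Mul(-6, Pow(4, 2))), -635) = Mul(Add(-7, 4, Mul(-6, 16)), -635) = Mul(Add(-7, 4, -96), -635) = Mul(-99, -635) = 62865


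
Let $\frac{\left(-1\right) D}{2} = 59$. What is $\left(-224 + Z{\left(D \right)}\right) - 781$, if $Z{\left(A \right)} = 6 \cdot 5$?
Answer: $-975$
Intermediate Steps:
$D = -118$ ($D = \left(-2\right) 59 = -118$)
$Z{\left(A \right)} = 30$
$\left(-224 + Z{\left(D \right)}\right) - 781 = \left(-224 + 30\right) - 781 = -194 - 781 = -975$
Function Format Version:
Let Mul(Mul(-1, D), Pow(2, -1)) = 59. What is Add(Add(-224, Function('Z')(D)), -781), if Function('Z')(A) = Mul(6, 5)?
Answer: -975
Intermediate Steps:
D = -118 (D = Mul(-2, 59) = -118)
Function('Z')(A) = 30
Add(Add(-224, Function('Z')(D)), -781) = Add(Add(-224, 30), -781) = Add(-194, -781) = -975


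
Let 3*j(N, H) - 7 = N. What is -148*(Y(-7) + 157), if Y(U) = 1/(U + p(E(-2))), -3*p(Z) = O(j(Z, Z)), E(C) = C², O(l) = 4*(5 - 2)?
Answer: -255448/11 ≈ -23223.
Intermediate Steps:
j(N, H) = 7/3 + N/3
O(l) = 12 (O(l) = 4*3 = 12)
p(Z) = -4 (p(Z) = -⅓*12 = -4)
Y(U) = 1/(-4 + U) (Y(U) = 1/(U - 4) = 1/(-4 + U))
-148*(Y(-7) + 157) = -148*(1/(-4 - 7) + 157) = -148*(1/(-11) + 157) = -148*(-1/11 + 157) = -148*1726/11 = -255448/11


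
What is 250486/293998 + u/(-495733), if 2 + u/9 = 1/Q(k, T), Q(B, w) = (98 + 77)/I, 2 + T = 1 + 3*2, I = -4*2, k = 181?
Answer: 10865714051603/12752644671725 ≈ 0.85204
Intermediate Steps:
I = -8
T = 5 (T = -2 + (1 + 3*2) = -2 + (1 + 6) = -2 + 7 = 5)
Q(B, w) = -175/8 (Q(B, w) = (98 + 77)/(-8) = 175*(-⅛) = -175/8)
u = -3222/175 (u = -18 + 9/(-175/8) = -18 + 9*(-8/175) = -18 - 72/175 = -3222/175 ≈ -18.411)
250486/293998 + u/(-495733) = 250486/293998 - 3222/175/(-495733) = 250486*(1/293998) - 3222/175*(-1/495733) = 125243/146999 + 3222/86753275 = 10865714051603/12752644671725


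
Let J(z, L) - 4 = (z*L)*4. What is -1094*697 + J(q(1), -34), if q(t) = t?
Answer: -762650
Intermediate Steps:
J(z, L) = 4 + 4*L*z (J(z, L) = 4 + (z*L)*4 = 4 + (L*z)*4 = 4 + 4*L*z)
-1094*697 + J(q(1), -34) = -1094*697 + (4 + 4*(-34)*1) = -762518 + (4 - 136) = -762518 - 132 = -762650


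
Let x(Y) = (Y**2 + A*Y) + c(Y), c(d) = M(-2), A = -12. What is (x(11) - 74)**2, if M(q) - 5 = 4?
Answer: 5776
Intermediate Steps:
M(q) = 9 (M(q) = 5 + 4 = 9)
c(d) = 9
x(Y) = 9 + Y**2 - 12*Y (x(Y) = (Y**2 - 12*Y) + 9 = 9 + Y**2 - 12*Y)
(x(11) - 74)**2 = ((9 + 11**2 - 12*11) - 74)**2 = ((9 + 121 - 132) - 74)**2 = (-2 - 74)**2 = (-76)**2 = 5776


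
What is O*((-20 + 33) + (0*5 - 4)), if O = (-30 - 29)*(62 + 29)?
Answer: -48321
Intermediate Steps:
O = -5369 (O = -59*91 = -5369)
O*((-20 + 33) + (0*5 - 4)) = -5369*((-20 + 33) + (0*5 - 4)) = -5369*(13 + (0 - 4)) = -5369*(13 - 4) = -5369*9 = -48321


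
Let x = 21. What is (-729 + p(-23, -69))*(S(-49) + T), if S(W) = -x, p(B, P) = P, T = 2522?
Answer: -1995798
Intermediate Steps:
S(W) = -21 (S(W) = -1*21 = -21)
(-729 + p(-23, -69))*(S(-49) + T) = (-729 - 69)*(-21 + 2522) = -798*2501 = -1995798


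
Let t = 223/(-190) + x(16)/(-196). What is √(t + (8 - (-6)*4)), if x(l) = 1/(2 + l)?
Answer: √1963014070/7980 ≈ 5.5521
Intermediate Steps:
t = -393467/335160 (t = 223/(-190) + 1/((2 + 16)*(-196)) = 223*(-1/190) - 1/196/18 = -223/190 + (1/18)*(-1/196) = -223/190 - 1/3528 = -393467/335160 ≈ -1.1740)
√(t + (8 - (-6)*4)) = √(-393467/335160 + (8 - (-6)*4)) = √(-393467/335160 + (8 - 2*(-12))) = √(-393467/335160 + (8 + 24)) = √(-393467/335160 + 32) = √(10331653/335160) = √1963014070/7980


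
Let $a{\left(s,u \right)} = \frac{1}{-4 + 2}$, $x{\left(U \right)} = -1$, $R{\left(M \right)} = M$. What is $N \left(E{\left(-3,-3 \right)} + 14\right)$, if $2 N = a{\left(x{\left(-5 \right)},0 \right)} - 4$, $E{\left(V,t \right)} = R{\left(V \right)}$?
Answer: $- \frac{99}{4} \approx -24.75$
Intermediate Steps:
$E{\left(V,t \right)} = V$
$a{\left(s,u \right)} = - \frac{1}{2}$ ($a{\left(s,u \right)} = \frac{1}{-2} = - \frac{1}{2}$)
$N = - \frac{9}{4}$ ($N = \frac{- \frac{1}{2} - 4}{2} = \frac{1}{2} \left(- \frac{9}{2}\right) = - \frac{9}{4} \approx -2.25$)
$N \left(E{\left(-3,-3 \right)} + 14\right) = - \frac{9 \left(-3 + 14\right)}{4} = \left(- \frac{9}{4}\right) 11 = - \frac{99}{4}$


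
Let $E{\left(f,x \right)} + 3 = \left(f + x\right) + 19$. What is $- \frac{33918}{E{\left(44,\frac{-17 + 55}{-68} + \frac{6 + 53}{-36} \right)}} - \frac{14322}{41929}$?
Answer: $- \frac{870861107814}{1483238375} \approx -587.13$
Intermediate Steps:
$E{\left(f,x \right)} = 16 + f + x$ ($E{\left(f,x \right)} = -3 + \left(\left(f + x\right) + 19\right) = -3 + \left(19 + f + x\right) = 16 + f + x$)
$- \frac{33918}{E{\left(44,\frac{-17 + 55}{-68} + \frac{6 + 53}{-36} \right)}} - \frac{14322}{41929} = - \frac{33918}{16 + 44 + \left(\frac{-17 + 55}{-68} + \frac{6 + 53}{-36}\right)} - \frac{14322}{41929} = - \frac{33918}{16 + 44 + \left(38 \left(- \frac{1}{68}\right) + 59 \left(- \frac{1}{36}\right)\right)} - \frac{14322}{41929} = - \frac{33918}{16 + 44 - \frac{1345}{612}} - \frac{14322}{41929} = - \frac{33918}{\frac{35375}{612}} - \frac{14322}{41929} = \left(-33918\right) \frac{612}{35375} - \frac{14322}{41929} = - \frac{20757816}{35375} - \frac{14322}{41929} = - \frac{870861107814}{1483238375}$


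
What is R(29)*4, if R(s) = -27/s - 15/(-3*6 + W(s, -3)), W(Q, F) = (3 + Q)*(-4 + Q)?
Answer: -43098/11339 ≈ -3.8009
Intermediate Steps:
W(Q, F) = (-4 + Q)*(3 + Q)
R(s) = -27/s - 15/(-30 + s**2 - s) (R(s) = -27/s - 15/(-3*6 + (-12 + s**2 - s)) = -27/s - 15/(-18 + (-12 + s**2 - s)) = -27/s - 15/(-30 + s**2 - s))
R(29)*4 = (3*(-270 - 4*29 + 9*29**2)/(29*(30 + 29 - 1*29**2)))*4 = (3*(1/29)*(-270 - 116 + 9*841)/(30 + 29 - 1*841))*4 = (3*(1/29)*(-270 - 116 + 7569)/(30 + 29 - 841))*4 = (3*(1/29)*7183/(-782))*4 = (3*(1/29)*(-1/782)*7183)*4 = -21549/22678*4 = -43098/11339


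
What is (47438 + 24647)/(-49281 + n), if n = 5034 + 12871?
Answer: -72085/31376 ≈ -2.2975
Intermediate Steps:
n = 17905
(47438 + 24647)/(-49281 + n) = (47438 + 24647)/(-49281 + 17905) = 72085/(-31376) = 72085*(-1/31376) = -72085/31376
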